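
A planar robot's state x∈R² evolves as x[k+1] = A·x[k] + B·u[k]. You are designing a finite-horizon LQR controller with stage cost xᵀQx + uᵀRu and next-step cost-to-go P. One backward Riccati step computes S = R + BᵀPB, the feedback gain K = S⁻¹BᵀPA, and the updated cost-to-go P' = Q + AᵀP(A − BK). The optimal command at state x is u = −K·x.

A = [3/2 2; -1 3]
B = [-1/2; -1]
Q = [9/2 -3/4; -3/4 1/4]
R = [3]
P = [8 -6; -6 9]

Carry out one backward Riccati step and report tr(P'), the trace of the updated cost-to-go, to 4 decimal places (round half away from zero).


56.1250

BᵀP = [2.0000 -6.0000]
S = R + BᵀPB = [3] + [5.0000] = [8.0000]
BᵀPA = [9.0000 -14.0000]
K = S⁻¹·BᵀPA = [1.1250 -1.7500]
A−BK = [2.0625 1.1250; 0.1250 1.2500]
AᵀP(A−BK) = [34.8750 -2.2500; -2.2500 16.5000]
P' = Q + AᵀP(A−BK) = [39.3750 -3.0000; -3.0000 16.7500]
tr(P') = 56.1250


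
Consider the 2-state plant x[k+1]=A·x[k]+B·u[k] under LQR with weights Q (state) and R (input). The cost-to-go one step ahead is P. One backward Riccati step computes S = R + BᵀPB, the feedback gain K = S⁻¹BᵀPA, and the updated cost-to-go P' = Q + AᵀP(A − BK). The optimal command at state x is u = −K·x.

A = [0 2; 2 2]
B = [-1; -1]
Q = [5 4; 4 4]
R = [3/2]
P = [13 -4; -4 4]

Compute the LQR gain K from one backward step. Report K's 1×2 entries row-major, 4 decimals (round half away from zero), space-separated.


BᵀP = [-9.0000 0.0000]
S = R + BᵀPB = [3/2] + [9.0000] = [10.5000]
BᵀPA = [0.0000 -18.0000]
K = S⁻¹·BᵀPA = [0.0000 -1.7143]
A−BK = [0.0000 0.2857; 2.0000 0.2857]
AᵀP(A−BK) = [16.0000 0.0000; 0.0000 5.1429]
P' = Q + AᵀP(A−BK) = [21.0000 4.0000; 4.0000 9.1429]
tr(P') = 30.1429

0.0000 -1.7143


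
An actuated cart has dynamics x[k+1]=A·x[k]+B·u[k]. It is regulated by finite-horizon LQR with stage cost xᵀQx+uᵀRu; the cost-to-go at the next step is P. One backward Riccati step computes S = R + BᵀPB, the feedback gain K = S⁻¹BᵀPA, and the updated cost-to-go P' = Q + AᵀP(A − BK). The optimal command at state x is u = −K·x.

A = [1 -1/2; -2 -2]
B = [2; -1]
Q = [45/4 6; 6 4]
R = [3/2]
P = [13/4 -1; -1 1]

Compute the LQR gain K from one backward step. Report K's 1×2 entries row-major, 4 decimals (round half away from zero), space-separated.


BᵀP = [7.5000 -3.0000]
S = R + BᵀPB = [3/2] + [18.0000] = [19.5000]
BᵀPA = [13.5000 2.2500]
K = S⁻¹·BᵀPA = [0.6923 0.1154]
A−BK = [-0.3846 -0.7308; -1.3077 -1.8846]
AᵀP(A−BK) = [1.9038 1.8173; 1.8173 2.5529]
P' = Q + AᵀP(A−BK) = [13.1538 7.8173; 7.8173 6.5529]
tr(P') = 19.7067

0.6923 0.1154


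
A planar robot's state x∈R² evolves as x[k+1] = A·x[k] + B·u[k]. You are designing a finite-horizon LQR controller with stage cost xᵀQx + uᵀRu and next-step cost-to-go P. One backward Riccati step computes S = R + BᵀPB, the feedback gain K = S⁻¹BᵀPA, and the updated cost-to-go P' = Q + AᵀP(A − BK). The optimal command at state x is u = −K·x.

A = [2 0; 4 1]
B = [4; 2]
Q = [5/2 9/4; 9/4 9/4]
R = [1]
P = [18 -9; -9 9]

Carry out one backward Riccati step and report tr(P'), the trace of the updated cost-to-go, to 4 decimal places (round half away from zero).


76.7997

BᵀP = [54.0000 -18.0000]
S = R + BᵀPB = [1] + [180.0000] = [181.0000]
BᵀPA = [36.0000 -18.0000]
K = S⁻¹·BᵀPA = [0.1989 -0.0994]
A−BK = [1.2044 0.3978; 3.6022 1.1989]
AᵀP(A−BK) = [64.8398 21.5801; 21.5801 7.2099]
P' = Q + AᵀP(A−BK) = [67.3398 23.8301; 23.8301 9.4599]
tr(P') = 76.7997


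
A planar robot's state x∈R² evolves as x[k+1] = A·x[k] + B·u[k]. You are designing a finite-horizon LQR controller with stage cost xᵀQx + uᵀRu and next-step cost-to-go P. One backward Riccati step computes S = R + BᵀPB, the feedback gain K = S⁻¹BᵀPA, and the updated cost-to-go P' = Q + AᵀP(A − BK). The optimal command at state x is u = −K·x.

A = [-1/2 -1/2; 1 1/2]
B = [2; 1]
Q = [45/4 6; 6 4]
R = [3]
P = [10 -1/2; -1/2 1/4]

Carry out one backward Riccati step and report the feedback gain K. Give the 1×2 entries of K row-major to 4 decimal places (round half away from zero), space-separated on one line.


BᵀP = [19.5000 -0.7500]
S = R + BᵀPB = [3] + [38.2500] = [41.2500]
BᵀPA = [-10.5000 -10.1250]
K = S⁻¹·BᵀPA = [-0.2545 -0.2455]
A−BK = [0.0091 -0.0091; 1.2545 0.7455]
AᵀP(A−BK) = [0.5773 0.4227; 0.4227 0.3273]
P' = Q + AᵀP(A−BK) = [11.8273 6.4227; 6.4227 4.3273]
tr(P') = 16.1545

-0.2545 -0.2455


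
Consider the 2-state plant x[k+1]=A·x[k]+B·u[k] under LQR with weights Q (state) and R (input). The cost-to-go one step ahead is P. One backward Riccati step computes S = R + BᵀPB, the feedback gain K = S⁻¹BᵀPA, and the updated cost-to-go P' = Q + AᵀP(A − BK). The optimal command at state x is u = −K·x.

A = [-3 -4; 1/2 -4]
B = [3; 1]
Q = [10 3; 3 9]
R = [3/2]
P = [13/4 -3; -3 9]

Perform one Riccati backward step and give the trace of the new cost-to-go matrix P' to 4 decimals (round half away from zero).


BᵀP = [6.7500 0.0000]
S = R + BᵀPB = [3/2] + [20.2500] = [21.7500]
BᵀPA = [-20.2500 -27.0000]
K = S⁻¹·BᵀPA = [-0.9310 -1.2414]
A−BK = [-0.2069 -0.2759; 1.4310 -2.7586]
AᵀP(A−BK) = [21.6466 -34.1379; -34.1379 66.4828]
P' = Q + AᵀP(A−BK) = [31.6466 -31.1379; -31.1379 75.4828]
tr(P') = 107.1293

107.1293


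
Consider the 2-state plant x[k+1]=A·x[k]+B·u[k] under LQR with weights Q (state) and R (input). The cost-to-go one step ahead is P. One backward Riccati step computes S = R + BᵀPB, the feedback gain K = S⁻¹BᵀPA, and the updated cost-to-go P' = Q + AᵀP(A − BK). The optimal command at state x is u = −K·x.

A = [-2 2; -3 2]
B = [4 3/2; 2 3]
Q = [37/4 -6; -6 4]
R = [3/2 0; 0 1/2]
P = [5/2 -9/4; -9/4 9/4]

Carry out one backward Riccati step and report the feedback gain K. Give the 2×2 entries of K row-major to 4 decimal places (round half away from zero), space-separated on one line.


BᵀP = [5.5000 -4.5000; -3.0000 3.3750]
S = R + BᵀPB = [3/2 0; 0 1/2] + [13.0000 -5.2500; -5.2500 5.6250] = [14.5000 -5.2500; -5.2500 6.1250]
BᵀPA = [2.5000 2.0000; -4.1250 0.7500]
K = S⁻¹·BᵀPA = [-0.1036 0.2643; -0.7622 0.3490]
A−BK = [-0.4423 0.4194; -0.5061 0.4245]
AᵀP(A−BK) = [0.3647 -0.2212; -0.2212 0.2097]
P' = Q + AᵀP(A−BK) = [9.6147 -6.2212; -6.2212 4.2097]
tr(P') = 13.8244

-0.1036 0.2643 -0.7622 0.3490


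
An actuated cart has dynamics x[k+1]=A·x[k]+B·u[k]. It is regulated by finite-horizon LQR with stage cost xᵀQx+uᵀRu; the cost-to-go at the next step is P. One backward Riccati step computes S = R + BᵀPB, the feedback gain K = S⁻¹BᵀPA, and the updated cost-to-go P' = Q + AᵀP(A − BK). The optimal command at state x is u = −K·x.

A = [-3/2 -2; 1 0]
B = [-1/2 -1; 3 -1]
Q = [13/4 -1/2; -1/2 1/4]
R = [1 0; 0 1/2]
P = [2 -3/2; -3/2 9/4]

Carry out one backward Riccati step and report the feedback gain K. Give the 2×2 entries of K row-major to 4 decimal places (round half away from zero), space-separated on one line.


BᵀP = [-5.5000 7.5000; -0.5000 -0.7500]
S = R + BᵀPB = [1 0; 0 1/2] + [25.2500 -2.0000; -2.0000 1.2500] = [26.2500 -2.0000; -2.0000 1.7500]
BᵀPA = [15.7500 11.0000; 0.0000 1.0000]
K = S⁻¹·BᵀPA = [0.6572 0.5067; 0.7511 1.1505]
A−BK = [-0.4203 -0.5961; -0.2206 -0.3696]
AᵀP(A−BK) = [0.8987 1.0194; 1.0194 1.2757]
P' = Q + AᵀP(A−BK) = [4.1487 0.5194; 0.5194 1.5257]
tr(P') = 5.6744

0.6572 0.5067 0.7511 1.1505


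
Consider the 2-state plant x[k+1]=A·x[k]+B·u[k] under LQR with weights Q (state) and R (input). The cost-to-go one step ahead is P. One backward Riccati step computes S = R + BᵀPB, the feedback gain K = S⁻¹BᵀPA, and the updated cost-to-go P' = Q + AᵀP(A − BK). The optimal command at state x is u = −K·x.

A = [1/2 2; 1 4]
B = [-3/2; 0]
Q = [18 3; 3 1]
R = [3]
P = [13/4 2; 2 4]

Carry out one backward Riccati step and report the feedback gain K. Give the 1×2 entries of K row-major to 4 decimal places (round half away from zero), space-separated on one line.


BᵀP = [-4.8750 -3.0000]
S = R + BᵀPB = [3] + [7.3125] = [10.3125]
BᵀPA = [-5.4375 -21.7500]
K = S⁻¹·BᵀPA = [-0.5273 -2.1091]
A−BK = [-0.2909 -1.1636; 1.0000 4.0000]
AᵀP(A−BK) = [3.9455 15.7818; 15.7818 63.1273]
P' = Q + AᵀP(A−BK) = [21.9455 18.7818; 18.7818 64.1273]
tr(P') = 86.0727

-0.5273 -2.1091


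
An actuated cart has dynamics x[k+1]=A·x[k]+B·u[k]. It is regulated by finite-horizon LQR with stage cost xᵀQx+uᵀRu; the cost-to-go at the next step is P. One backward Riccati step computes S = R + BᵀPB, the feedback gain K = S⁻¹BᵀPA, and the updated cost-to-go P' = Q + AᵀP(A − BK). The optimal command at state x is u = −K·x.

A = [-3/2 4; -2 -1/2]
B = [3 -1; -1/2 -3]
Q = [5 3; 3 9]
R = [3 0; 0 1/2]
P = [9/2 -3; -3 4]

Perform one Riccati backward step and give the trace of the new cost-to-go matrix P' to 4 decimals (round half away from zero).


19.2216

BᵀP = [15.0000 -11.0000; 4.5000 -9.0000]
S = R + BᵀPB = [3 0; 0 1/2] + [50.5000 18.0000; 18.0000 22.5000] = [53.5000 18.0000; 18.0000 23.0000]
BᵀPA = [-0.5000 65.5000; 11.2500 22.5000]
K = S⁻¹·BᵀPA = [-0.2361 1.2151; 0.6739 0.0273]
A−BK = [-0.1179 0.3820; -0.0964 0.1895]
AᵀP(A−BK) = [0.4258 -0.9496; -0.9496 4.7958]
P' = Q + AᵀP(A−BK) = [5.4258 2.0504; 2.0504 13.7958]
tr(P') = 19.2216


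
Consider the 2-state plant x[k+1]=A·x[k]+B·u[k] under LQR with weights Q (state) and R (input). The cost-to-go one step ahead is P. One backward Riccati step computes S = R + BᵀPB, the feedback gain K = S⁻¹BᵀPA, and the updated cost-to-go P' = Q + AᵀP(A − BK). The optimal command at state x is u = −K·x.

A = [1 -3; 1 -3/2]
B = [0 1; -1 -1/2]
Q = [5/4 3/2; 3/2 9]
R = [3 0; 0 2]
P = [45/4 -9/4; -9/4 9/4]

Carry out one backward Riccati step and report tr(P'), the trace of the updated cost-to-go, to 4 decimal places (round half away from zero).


BᵀP = [2.2500 -2.2500; 12.3750 -3.3750]
S = R + BᵀPB = [3 0; 0 2] + [2.2500 3.3750; 3.3750 14.0625] = [5.2500 3.3750; 3.3750 16.0625]
BᵀPA = [0.0000 -3.3750; 9.0000 -32.0625]
K = S⁻¹·BᵀPA = [-0.4165 0.7404; 0.6478 -2.1517]
A−BK = [0.3522 -0.8483; 0.9075 -1.8355]
AᵀP(A−BK) = [3.1697 -7.6350; -7.6350 19.5733]
P' = Q + AᵀP(A−BK) = [4.4197 -6.1350; -6.1350 28.5733]
tr(P') = 32.9929

32.9929


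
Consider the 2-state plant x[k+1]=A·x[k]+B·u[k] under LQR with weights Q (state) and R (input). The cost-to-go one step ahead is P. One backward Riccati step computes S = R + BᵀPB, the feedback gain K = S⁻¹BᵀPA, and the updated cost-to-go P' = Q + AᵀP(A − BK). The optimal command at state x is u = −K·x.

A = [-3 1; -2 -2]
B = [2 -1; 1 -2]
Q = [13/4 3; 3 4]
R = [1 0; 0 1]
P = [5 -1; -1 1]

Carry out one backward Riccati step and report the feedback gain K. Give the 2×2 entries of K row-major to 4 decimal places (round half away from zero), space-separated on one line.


BᵀP = [9.0000 -1.0000; -3.0000 -1.0000]
S = R + BᵀPB = [1 0; 0 1] + [17.0000 -7.0000; -7.0000 5.0000] = [18.0000 -7.0000; -7.0000 6.0000]
BᵀPA = [-25.0000 11.0000; 11.0000 -1.0000]
K = S⁻¹·BᵀPA = [-1.2373 1.0000; 0.3898 1.0000]
A−BK = [-0.1356 0.0000; 0.0169 -1.0000]
AᵀP(A−BK) = [1.7797 -1.0000; -1.0000 3.0000]
P' = Q + AᵀP(A−BK) = [5.0297 2.0000; 2.0000 7.0000]
tr(P') = 12.0297

-1.2373 1.0000 0.3898 1.0000


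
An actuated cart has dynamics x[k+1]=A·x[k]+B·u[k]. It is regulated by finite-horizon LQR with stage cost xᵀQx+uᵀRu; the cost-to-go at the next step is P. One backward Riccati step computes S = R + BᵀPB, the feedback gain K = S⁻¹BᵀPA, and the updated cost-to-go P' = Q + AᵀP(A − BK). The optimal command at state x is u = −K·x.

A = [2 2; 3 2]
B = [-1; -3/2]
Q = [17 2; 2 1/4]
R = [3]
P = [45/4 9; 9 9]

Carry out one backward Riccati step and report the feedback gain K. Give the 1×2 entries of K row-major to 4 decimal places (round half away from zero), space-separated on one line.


-1.9024 -1.5366

BᵀP = [-24.7500 -22.5000]
S = R + BᵀPB = [3] + [58.5000] = [61.5000]
BᵀPA = [-117.0000 -94.5000]
K = S⁻¹·BᵀPA = [-1.9024 -1.5366]
A−BK = [0.0976 0.4634; 0.1463 -0.3049]
AᵀP(A−BK) = [11.4146 9.2195; 9.2195 7.7927]
P' = Q + AᵀP(A−BK) = [28.4146 11.2195; 11.2195 8.0427]
tr(P') = 36.4573


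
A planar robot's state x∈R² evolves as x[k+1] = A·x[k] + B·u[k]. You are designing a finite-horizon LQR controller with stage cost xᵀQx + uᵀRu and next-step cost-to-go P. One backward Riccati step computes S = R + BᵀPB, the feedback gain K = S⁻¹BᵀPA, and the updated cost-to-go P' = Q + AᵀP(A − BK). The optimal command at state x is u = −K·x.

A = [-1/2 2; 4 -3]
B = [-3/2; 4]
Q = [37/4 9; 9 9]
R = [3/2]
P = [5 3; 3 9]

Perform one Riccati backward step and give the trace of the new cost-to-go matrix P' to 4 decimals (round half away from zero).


29.1351

BᵀP = [4.5000 31.5000]
S = R + BᵀPB = [3/2] + [119.2500] = [120.7500]
BᵀPA = [123.7500 -85.5000]
K = S⁻¹·BᵀPA = [1.0248 -0.7081]
A−BK = [1.0373 0.9379; -0.0994 -0.1677]
AᵀP(A−BK) = [6.4255 3.1242; 3.1242 4.4596]
P' = Q + AᵀP(A−BK) = [15.6755 12.1242; 12.1242 13.4596]
tr(P') = 29.1351


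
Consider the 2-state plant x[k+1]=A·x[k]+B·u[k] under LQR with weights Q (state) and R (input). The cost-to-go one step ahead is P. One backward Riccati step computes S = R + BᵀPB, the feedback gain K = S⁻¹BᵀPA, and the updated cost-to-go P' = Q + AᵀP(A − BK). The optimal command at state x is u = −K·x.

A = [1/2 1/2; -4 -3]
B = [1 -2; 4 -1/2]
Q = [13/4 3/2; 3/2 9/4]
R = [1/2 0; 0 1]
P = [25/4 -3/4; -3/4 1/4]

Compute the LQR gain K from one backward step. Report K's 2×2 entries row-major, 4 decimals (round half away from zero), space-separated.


-0.8416 -0.6320 -0.6977 -0.5852

BᵀP = [3.2500 0.2500; -12.1250 1.3750]
S = R + BᵀPB = [1/2 0; 0 1] + [4.2500 -6.6250; -6.6250 23.5625] = [4.7500 -6.6250; -6.6250 24.5625]
BᵀPA = [0.6250 0.8750; -11.5625 -10.1875]
K = S⁻¹·BᵀPA = [-0.8416 -0.6320; -0.6977 -0.5852]
A−BK = [-0.0539 -0.0384; -0.9826 -0.7645]
AᵀP(A−BK) = [1.0210 0.8158; 0.8158 0.6535]
P' = Q + AᵀP(A−BK) = [4.2710 2.3158; 2.3158 2.9035]
tr(P') = 7.1745


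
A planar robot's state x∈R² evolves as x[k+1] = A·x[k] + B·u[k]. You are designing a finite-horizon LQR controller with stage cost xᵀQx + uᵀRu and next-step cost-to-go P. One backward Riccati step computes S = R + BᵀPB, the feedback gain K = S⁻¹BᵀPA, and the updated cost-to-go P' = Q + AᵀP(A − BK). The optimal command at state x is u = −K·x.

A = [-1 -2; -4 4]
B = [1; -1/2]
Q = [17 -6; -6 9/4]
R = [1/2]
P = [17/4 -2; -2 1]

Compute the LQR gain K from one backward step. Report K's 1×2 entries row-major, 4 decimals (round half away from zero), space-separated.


BᵀP = [5.2500 -2.5000]
S = R + BᵀPB = [1/2] + [6.5000] = [7.0000]
BᵀPA = [4.7500 -20.5000]
K = S⁻¹·BᵀPA = [0.6786 -2.9286]
A−BK = [-1.6786 0.9286; -3.6607 2.5357]
AᵀP(A−BK) = [1.0268 -1.5893; -1.5893 4.9643]
P' = Q + AᵀP(A−BK) = [18.0268 -7.5893; -7.5893 7.2143]
tr(P') = 25.2411

0.6786 -2.9286


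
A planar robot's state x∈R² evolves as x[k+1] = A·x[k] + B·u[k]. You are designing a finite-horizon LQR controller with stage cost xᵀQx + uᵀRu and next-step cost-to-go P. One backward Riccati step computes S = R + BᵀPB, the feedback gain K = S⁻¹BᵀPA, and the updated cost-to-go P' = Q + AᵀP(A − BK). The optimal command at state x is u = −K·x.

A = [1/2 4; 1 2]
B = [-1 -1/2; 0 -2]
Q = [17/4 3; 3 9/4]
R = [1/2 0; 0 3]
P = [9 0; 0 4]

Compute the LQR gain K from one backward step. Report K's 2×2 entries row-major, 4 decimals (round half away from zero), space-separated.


BᵀP = [-9.0000 0.0000; -4.5000 -8.0000]
S = R + BᵀPB = [1/2 0; 0 3] + [9.0000 4.5000; 4.5000 18.2500] = [9.5000 4.5000; 4.5000 21.2500]
BᵀPA = [-4.5000 -36.0000; -10.2500 -34.0000]
K = S⁻¹·BᵀPA = [-0.2725 -3.3696; -0.4246 -0.8864]
A−BK = [0.0151 0.1872; 0.1507 0.2271]
AᵀP(A−BK) = [0.6710 1.7509; 1.7509 8.5561]
P' = Q + AᵀP(A−BK) = [4.9210 4.7509; 4.7509 10.8061]
tr(P') = 15.7271

-0.2725 -3.3696 -0.4246 -0.8864


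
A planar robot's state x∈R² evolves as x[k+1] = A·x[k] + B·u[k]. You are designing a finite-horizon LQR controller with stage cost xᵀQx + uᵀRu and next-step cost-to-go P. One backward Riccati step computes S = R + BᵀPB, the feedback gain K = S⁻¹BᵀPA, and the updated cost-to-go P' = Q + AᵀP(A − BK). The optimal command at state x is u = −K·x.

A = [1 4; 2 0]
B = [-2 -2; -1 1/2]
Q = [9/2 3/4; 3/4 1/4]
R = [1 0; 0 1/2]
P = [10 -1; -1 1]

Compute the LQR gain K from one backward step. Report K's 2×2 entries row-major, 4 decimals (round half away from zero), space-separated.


BᵀP = [-19.0000 1.0000; -20.5000 2.5000]
S = R + BᵀPB = [1 0; 0 1/2] + [37.0000 38.5000; 38.5000 42.2500] = [38.0000 38.5000; 38.5000 42.7500]
BᵀPA = [-17.0000 -76.0000; -15.5000 -82.0000]
K = S⁻¹·BᵀPA = [-0.9139 -0.6467; 0.4605 -1.3357]
A−BK = [0.0931 0.0351; 0.8559 0.0211]
AᵀP(A−BK) = [1.6011 0.3023; 0.3023 1.3216]
P' = Q + AᵀP(A−BK) = [6.1011 1.0523; 1.0523 1.5716]
tr(P') = 7.6727

-0.9139 -0.6467 0.4605 -1.3357


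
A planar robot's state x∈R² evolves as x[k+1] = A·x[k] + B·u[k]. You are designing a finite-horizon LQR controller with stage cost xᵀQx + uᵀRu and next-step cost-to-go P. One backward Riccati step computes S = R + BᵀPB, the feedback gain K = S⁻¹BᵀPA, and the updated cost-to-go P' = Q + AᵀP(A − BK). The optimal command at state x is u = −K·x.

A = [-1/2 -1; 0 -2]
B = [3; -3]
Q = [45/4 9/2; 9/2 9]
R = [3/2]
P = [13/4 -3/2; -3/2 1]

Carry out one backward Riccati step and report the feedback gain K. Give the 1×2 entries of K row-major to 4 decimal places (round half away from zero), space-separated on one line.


-0.1067 0.0112

BᵀP = [14.2500 -7.5000]
S = R + BᵀPB = [3/2] + [65.2500] = [66.7500]
BᵀPA = [-7.1250 0.7500]
K = S⁻¹·BᵀPA = [-0.1067 0.0112]
A−BK = [-0.1798 -1.0337; -0.3202 -1.9663]
AᵀP(A−BK) = [0.0520 0.2051; 0.2051 1.2416]
P' = Q + AᵀP(A−BK) = [11.3020 4.7051; 4.7051 10.2416]
tr(P') = 21.5435


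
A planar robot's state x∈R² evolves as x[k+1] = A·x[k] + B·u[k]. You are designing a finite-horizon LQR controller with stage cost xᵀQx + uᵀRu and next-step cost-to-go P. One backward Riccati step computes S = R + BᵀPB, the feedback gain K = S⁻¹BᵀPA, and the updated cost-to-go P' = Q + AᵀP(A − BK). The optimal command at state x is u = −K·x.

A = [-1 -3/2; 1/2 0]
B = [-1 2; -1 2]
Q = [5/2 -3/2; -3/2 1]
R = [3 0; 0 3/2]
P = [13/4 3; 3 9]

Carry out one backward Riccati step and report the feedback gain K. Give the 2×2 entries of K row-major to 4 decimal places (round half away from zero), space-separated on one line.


0.0015 0.0561 -0.0060 -0.2242

BᵀP = [-6.2500 -12.0000; 12.5000 24.0000]
S = R + BᵀPB = [3 0; 0 3/2] + [18.2500 -36.5000; -36.5000 73.0000] = [21.2500 -36.5000; -36.5000 74.5000]
BᵀPA = [0.2500 9.3750; -0.5000 -18.7500]
K = S⁻¹·BᵀPA = [0.0015 0.0561; -0.0060 -0.2242]
A−BK = [-0.9865 -0.9955; 0.5135 0.5045]
AᵀP(A−BK) = [2.4966 2.4989; 2.4989 2.5830]
P' = Q + AᵀP(A−BK) = [4.9966 0.9989; 0.9989 3.5830]
tr(P') = 8.5796


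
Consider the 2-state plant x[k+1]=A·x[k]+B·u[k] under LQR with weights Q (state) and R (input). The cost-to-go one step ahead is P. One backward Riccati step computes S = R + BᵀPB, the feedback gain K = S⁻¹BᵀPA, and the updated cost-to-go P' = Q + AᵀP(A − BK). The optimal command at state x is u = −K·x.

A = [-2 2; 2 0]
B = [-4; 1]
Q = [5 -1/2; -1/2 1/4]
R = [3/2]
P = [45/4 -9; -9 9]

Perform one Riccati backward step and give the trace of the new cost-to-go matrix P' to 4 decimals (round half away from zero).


BᵀP = [-54.0000 45.0000]
S = R + BᵀPB = [3/2] + [261.0000] = [262.5000]
BᵀPA = [198.0000 -108.0000]
K = S⁻¹·BᵀPA = [0.7543 -0.4114]
A−BK = [1.0171 0.3543; 1.2457 0.4114]
AᵀP(A−BK) = [3.6514 0.4629; 0.4629 0.5657]
P' = Q + AᵀP(A−BK) = [8.6514 -0.0371; -0.0371 0.8157]
tr(P') = 9.4671

9.4671


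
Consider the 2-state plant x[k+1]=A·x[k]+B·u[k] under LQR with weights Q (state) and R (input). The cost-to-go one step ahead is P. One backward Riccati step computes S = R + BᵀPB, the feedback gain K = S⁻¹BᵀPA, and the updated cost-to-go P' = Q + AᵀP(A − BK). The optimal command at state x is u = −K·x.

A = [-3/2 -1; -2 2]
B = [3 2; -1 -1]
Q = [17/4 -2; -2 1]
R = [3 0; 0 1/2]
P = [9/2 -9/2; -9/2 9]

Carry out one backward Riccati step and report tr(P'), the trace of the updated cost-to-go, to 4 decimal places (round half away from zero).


22.2938

BᵀP = [18.0000 -22.5000; 13.5000 -18.0000]
S = R + BᵀPB = [3 0; 0 1/2] + [76.5000 58.5000; 58.5000 45.0000] = [79.5000 58.5000; 58.5000 45.5000]
BᵀPA = [18.0000 -63.0000; 15.7500 -49.5000]
K = S⁻¹·BᵀPA = [-0.5250 0.1500; 1.0212 -1.2808]
A−BK = [-1.9673 1.1115; -1.5038 0.8692]
AᵀP(A−BK) = [12.4918 -7.2779; -7.2779 4.5519]
P' = Q + AᵀP(A−BK) = [16.7418 -9.2779; -9.2779 5.5519]
tr(P') = 22.2938


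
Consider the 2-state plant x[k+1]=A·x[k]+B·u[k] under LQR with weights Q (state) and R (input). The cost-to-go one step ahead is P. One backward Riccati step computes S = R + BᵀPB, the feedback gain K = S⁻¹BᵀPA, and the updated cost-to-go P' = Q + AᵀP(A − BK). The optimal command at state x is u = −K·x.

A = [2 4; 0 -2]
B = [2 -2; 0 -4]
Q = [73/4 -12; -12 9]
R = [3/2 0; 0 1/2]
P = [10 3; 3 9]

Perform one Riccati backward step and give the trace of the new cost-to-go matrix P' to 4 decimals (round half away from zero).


37.5449

BᵀP = [20.0000 6.0000; -32.0000 -42.0000]
S = R + BᵀPB = [3/2 0; 0 1/2] + [40.0000 -64.0000; -64.0000 232.0000] = [41.5000 -64.0000; -64.0000 232.5000]
BᵀPA = [40.0000 68.0000; -64.0000 -44.0000]
K = S⁻¹·BᵀPA = [0.9372 2.3401; -0.0173 0.4549]
A−BK = [0.0910 0.2296; -0.0692 -0.1804]
AᵀP(A−BK) = [1.4058 3.5102; 3.5102 8.8891]
P' = Q + AᵀP(A−BK) = [19.6558 -8.4898; -8.4898 17.8891]
tr(P') = 37.5449


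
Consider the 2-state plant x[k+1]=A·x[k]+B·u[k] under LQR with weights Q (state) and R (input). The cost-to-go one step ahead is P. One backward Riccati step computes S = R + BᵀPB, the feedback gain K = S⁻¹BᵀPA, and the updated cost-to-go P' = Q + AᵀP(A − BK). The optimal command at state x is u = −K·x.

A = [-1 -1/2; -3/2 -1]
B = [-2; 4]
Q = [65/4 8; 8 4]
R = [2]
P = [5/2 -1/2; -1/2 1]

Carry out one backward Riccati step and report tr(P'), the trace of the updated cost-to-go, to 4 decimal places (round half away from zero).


24.5556

BᵀP = [-7.0000 5.0000]
S = R + BᵀPB = [2] + [34.0000] = [36.0000]
BᵀPA = [-0.5000 -1.5000]
K = S⁻¹·BᵀPA = [-0.0139 -0.0417]
A−BK = [-1.0278 -0.5833; -1.4444 -0.8333]
AᵀP(A−BK) = [3.2431 1.8542; 1.8542 1.0625]
P' = Q + AᵀP(A−BK) = [19.4931 9.8542; 9.8542 5.0625]
tr(P') = 24.5556


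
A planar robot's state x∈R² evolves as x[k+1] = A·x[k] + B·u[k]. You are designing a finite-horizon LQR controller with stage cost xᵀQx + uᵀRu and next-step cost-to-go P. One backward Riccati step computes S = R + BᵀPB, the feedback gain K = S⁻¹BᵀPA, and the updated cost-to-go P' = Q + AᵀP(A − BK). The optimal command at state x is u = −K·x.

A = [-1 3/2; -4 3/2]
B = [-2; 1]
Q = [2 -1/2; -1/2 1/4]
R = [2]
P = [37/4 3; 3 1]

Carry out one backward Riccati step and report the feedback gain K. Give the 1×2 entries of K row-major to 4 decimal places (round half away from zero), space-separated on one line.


BᵀP = [-15.5000 -5.0000]
S = R + BᵀPB = [2] + [26.0000] = [28.0000]
BᵀPA = [35.5000 -30.7500]
K = S⁻¹·BᵀPA = [1.2679 -1.0982]
A−BK = [1.5357 -0.6964; -5.2679 2.5982]
AᵀP(A−BK) = [4.2411 -3.3884; -3.3884 2.7924]
P' = Q + AᵀP(A−BK) = [6.2411 -3.8884; -3.8884 3.0424]
tr(P') = 9.2835

1.2679 -1.0982


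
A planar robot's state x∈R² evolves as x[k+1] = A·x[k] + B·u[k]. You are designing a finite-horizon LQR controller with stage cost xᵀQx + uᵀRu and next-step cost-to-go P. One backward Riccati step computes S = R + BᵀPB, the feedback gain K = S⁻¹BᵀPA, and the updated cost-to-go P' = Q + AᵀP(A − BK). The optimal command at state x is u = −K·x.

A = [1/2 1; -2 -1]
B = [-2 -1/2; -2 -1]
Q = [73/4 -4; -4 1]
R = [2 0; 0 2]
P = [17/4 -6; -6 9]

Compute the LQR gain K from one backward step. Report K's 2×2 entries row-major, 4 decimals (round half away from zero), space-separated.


0.9897 0.6410 1.6051 1.1795

BᵀP = [3.5000 -6.0000; 3.8750 -6.0000]
S = R + BᵀPB = [2 0; 0 2] + [5.0000 4.2500; 4.2500 4.0625] = [7.0000 4.2500; 4.2500 6.0625]
BᵀPA = [13.7500 9.5000; 13.9375 9.8750]
K = S⁻¹·BᵀPA = [0.9897 0.6410; 1.6051 1.1795]
A−BK = [3.2821 2.8718; 1.5846 1.4615]
AᵀP(A−BK) = [13.0821 9.8718; 9.8718 7.5128]
P' = Q + AᵀP(A−BK) = [31.3321 5.8718; 5.8718 8.5128]
tr(P') = 39.8449


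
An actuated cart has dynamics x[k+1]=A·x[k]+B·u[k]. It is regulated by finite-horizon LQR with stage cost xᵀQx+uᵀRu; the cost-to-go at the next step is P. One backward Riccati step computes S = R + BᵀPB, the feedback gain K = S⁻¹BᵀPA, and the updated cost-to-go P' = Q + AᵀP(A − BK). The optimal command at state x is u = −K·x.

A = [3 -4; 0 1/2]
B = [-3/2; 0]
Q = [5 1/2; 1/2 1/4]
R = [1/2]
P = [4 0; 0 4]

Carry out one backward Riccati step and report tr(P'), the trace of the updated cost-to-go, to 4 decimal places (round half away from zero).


11.5132

BᵀP = [-6.0000 0.0000]
S = R + BᵀPB = [1/2] + [9.0000] = [9.5000]
BᵀPA = [-18.0000 24.0000]
K = S⁻¹·BᵀPA = [-1.8947 2.5263]
A−BK = [0.1579 -0.2105; 0.0000 0.5000]
AᵀP(A−BK) = [1.8947 -2.5263; -2.5263 4.3684]
P' = Q + AᵀP(A−BK) = [6.8947 -2.0263; -2.0263 4.6184]
tr(P') = 11.5132


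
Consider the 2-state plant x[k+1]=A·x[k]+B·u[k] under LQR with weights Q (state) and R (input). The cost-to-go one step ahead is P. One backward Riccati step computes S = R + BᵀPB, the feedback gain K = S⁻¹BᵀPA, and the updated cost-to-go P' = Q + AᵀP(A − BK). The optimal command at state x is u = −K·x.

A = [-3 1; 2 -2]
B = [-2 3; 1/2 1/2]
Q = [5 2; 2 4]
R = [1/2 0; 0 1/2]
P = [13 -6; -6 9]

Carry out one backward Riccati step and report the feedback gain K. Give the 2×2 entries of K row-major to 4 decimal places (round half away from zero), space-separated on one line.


BᵀP = [-29.0000 16.5000; 36.0000 -13.5000]
S = R + BᵀPB = [1/2 0; 0 1/2] + [66.2500 -78.7500; -78.7500 101.2500] = [66.7500 -78.7500; -78.7500 101.7500]
BᵀPA = [120.0000 -62.0000; -135.0000 63.0000]
K = S⁻¹·BᵀPA = [2.6747 -2.2825; 0.7433 -1.1474]
A−BK = [0.1194 -0.1228; 0.2910 -0.2850]
AᵀP(A−BK) = [4.3837 -3.9975; -3.9975 3.7704]
P' = Q + AᵀP(A−BK) = [9.3837 -1.9975; -1.9975 7.7704]
tr(P') = 17.1542

2.6747 -2.2825 0.7433 -1.1474


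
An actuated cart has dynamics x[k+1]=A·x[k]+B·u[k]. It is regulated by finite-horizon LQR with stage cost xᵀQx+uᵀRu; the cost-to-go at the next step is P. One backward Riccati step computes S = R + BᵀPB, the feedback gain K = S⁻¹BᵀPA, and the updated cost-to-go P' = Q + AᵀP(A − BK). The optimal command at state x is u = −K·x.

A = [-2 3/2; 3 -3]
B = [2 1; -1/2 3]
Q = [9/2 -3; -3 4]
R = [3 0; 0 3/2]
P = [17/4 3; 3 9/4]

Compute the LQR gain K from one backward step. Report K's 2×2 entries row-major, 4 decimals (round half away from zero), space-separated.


-0.1847 0.1227 0.1533 -0.2734

BᵀP = [7.0000 4.8750; 13.2500 9.7500]
S = R + BᵀPB = [3 0; 0 3/2] + [11.5625 21.6250; 21.6250 42.5000] = [14.5625 21.6250; 21.6250 44.0000]
BᵀPA = [0.6250 -4.1250; 2.7500 -9.3750]
K = S⁻¹·BᵀPA = [-0.1847 0.1227; 0.1533 -0.2734]
A−BK = [-1.7839 1.5280; 2.4479 -2.1186]
AᵀP(A−BK) = [0.9439 -0.8249; -0.8249 0.7558]
P' = Q + AᵀP(A−BK) = [5.4439 -3.8249; -3.8249 4.7558]
tr(P') = 10.1997


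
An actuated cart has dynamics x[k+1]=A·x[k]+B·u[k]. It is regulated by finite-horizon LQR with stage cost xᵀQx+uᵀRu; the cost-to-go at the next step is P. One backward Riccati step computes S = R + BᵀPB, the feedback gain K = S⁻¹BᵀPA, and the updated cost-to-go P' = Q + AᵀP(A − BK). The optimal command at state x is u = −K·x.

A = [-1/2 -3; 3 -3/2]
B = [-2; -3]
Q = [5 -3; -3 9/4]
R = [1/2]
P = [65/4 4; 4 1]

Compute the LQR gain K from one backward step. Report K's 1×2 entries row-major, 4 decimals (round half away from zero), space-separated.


BᵀP = [-44.5000 -11.0000]
S = R + BᵀPB = [1/2] + [122.0000] = [122.5000]
BᵀPA = [-10.7500 150.0000]
K = S⁻¹·BᵀPA = [-0.0878 1.2245]
A−BK = [-0.6755 -0.5510; 2.7367 2.1735]
AᵀP(A−BK) = [0.1191 0.0383; 0.0383 0.8265]
P' = Q + AᵀP(A−BK) = [5.1191 -2.9617; -2.9617 3.0765]
tr(P') = 8.1957

-0.0878 1.2245


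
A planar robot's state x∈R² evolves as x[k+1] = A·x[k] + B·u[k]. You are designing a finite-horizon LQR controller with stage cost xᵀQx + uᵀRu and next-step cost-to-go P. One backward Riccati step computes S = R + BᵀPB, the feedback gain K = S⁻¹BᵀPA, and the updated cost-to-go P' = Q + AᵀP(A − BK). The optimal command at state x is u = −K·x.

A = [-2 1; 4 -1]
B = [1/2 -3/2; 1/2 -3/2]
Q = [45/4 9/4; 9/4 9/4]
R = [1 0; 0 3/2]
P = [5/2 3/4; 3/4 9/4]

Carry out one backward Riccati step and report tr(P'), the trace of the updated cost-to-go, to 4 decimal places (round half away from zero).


46.3063

BᵀP = [1.6250 1.5000; -4.8750 -4.5000]
S = R + BᵀPB = [1 0; 0 3/2] + [1.5625 -4.6875; -4.6875 14.0625] = [2.5625 -4.6875; -4.6875 15.5625]
BᵀPA = [2.7500 0.1250; -8.2500 -0.3750]
K = S⁻¹·BᵀPA = [0.2304 0.0105; -0.4607 -0.0209]
A−BK = [-2.8063 0.9634; 3.1937 -1.0366]
AᵀP(A−BK) = [29.5654 -9.7016; -9.7016 3.2408]
P' = Q + AᵀP(A−BK) = [40.8154 -7.4516; -7.4516 5.4908]
tr(P') = 46.3063


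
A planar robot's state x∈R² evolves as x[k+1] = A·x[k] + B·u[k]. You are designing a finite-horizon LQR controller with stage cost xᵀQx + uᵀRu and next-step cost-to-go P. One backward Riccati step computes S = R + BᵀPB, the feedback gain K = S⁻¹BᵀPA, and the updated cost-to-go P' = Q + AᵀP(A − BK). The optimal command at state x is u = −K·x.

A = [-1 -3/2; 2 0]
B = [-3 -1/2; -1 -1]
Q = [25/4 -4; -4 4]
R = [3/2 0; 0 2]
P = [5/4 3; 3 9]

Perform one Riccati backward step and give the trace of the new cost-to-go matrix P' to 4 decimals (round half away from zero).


BᵀP = [-6.7500 -18.0000; -3.6250 -10.5000]
S = R + BᵀPB = [3/2 0; 0 2] + [38.2500 21.3750; 21.3750 12.3125] = [39.7500 21.3750; 21.3750 14.3125]
BᵀPA = [-29.2500 10.1250; -17.3750 5.4375]
K = S⁻¹·BᵀPA = [-0.4218 0.2561; -0.5841 -0.0025]
A−BK = [-2.5573 -0.7331; 0.9941 0.2536]
AᵀP(A−BK) = [2.7649 0.3213; 0.3213 0.2335]
P' = Q + AᵀP(A−BK) = [9.0149 -3.6787; -3.6787 4.2335]
tr(P') = 13.2483

13.2483


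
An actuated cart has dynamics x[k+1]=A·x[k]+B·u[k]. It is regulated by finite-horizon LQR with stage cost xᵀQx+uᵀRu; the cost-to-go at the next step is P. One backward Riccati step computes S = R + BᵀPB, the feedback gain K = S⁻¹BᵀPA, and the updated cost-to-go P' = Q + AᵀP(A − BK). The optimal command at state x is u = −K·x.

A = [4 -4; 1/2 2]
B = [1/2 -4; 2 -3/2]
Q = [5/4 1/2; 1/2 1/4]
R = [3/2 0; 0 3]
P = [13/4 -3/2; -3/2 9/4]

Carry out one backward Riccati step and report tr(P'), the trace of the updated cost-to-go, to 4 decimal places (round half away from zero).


13.9254

BᵀP = [-1.3750 3.7500; -10.7500 2.6250]
S = R + BᵀPB = [3/2 0; 0 3] + [6.8125 -0.1250; -0.1250 39.0625] = [8.3125 -0.1250; -0.1250 42.0625]
BᵀPA = [-3.6250 13.0000; -41.6875 48.2500]
K = S⁻¹·BᵀPA = [-0.4510 1.5812; -0.9924 1.1518]
A−BK = [0.2558 -0.1834; -0.0866 0.5652]
AᵀP(A−BK) = [3.5559 -5.0023; -5.0023 8.8696]
P' = Q + AᵀP(A−BK) = [4.8059 -4.5023; -4.5023 9.1196]
tr(P') = 13.9254


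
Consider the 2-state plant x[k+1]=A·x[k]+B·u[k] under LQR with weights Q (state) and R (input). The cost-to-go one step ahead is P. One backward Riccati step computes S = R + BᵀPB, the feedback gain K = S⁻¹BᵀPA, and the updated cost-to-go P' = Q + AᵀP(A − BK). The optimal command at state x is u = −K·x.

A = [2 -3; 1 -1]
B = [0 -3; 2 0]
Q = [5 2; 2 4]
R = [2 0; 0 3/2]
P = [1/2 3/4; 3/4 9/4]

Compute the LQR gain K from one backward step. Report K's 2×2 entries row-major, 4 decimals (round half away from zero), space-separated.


BᵀP = [1.5000 4.5000; -1.5000 -2.2500]
S = R + BᵀPB = [2 0; 0 3/2] + [9.0000 -4.5000; -4.5000 4.5000] = [11.0000 -4.5000; -4.5000 6.0000]
BᵀPA = [7.5000 -9.0000; -5.2500 6.7500]
K = S⁻¹·BᵀPA = [0.4672 -0.5164; -0.5246 0.7377]
A−BK = [0.4262 -0.7869; 0.0656 0.0328]
AᵀP(A−BK) = [0.9918 -1.2541; -1.2541 1.6230]
P' = Q + AᵀP(A−BK) = [5.9918 0.7459; 0.7459 5.6230]
tr(P') = 11.6148

0.4672 -0.5164 -0.5246 0.7377


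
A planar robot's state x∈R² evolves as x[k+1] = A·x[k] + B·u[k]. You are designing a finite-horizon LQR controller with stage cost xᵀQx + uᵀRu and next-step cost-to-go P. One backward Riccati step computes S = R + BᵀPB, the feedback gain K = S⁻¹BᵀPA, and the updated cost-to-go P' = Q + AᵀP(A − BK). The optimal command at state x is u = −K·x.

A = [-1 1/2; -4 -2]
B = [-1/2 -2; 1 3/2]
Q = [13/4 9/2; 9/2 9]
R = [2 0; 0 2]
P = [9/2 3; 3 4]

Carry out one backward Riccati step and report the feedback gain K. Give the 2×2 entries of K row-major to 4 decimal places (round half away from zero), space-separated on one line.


BᵀP = [0.7500 2.5000; -4.5000 0.0000]
S = R + BᵀPB = [2 0; 0 2] + [2.1250 2.2500; 2.2500 9.0000] = [4.1250 2.2500; 2.2500 11.0000]
BᵀPA = [-10.7500 -4.6250; 4.5000 -2.2500]
K = S⁻¹·BᵀPA = [-3.1845 -1.1364; 1.0605 0.0279]
A−BK = [-0.4713 -0.0124; -2.4062 -0.9054]
AᵀP(A−BK) = [53.4946 17.4078; 17.4078 5.9318]
P' = Q + AᵀP(A−BK) = [56.7446 21.9078; 21.9078 14.9318]
tr(P') = 71.6764

-3.1845 -1.1364 1.0605 0.0279


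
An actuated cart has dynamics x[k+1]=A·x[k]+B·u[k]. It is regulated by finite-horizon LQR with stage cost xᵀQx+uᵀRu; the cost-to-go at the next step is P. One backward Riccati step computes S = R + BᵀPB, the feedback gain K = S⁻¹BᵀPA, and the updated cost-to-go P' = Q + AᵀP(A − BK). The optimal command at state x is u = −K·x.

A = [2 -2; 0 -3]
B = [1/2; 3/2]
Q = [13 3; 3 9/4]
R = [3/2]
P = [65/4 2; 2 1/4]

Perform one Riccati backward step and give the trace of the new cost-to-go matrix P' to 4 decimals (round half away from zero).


BᵀP = [11.1250 1.3750]
S = R + BᵀPB = [3/2] + [7.6250] = [9.1250]
BᵀPA = [22.2500 -26.3750]
K = S⁻¹·BᵀPA = [2.4384 -2.8904]
A−BK = [0.7808 -0.5548; -3.6575 1.3356]
AᵀP(A−BK) = [10.7466 -12.6884; -12.6884 15.0154]
P' = Q + AᵀP(A−BK) = [23.7466 -9.6884; -9.6884 17.2654]
tr(P') = 41.0120

41.0120


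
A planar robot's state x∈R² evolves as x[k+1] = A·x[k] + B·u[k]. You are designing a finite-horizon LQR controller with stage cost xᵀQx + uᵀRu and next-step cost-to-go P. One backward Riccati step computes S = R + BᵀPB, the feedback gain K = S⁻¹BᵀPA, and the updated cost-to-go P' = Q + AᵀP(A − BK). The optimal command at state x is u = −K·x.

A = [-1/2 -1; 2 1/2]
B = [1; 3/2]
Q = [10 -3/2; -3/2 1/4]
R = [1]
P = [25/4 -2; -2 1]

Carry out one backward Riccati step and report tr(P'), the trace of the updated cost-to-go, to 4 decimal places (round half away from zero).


22.8438

BᵀP = [3.2500 -0.5000]
S = R + BᵀPB = [1] + [2.5000] = [3.5000]
BᵀPA = [-2.6250 -3.5000]
K = S⁻¹·BᵀPA = [-0.7500 -1.0000]
A−BK = [0.2500 0.0000; 3.1250 2.0000]
AᵀP(A−BK) = [7.5938 6.0000; 6.0000 5.0000]
P' = Q + AᵀP(A−BK) = [17.5938 4.5000; 4.5000 5.2500]
tr(P') = 22.8438


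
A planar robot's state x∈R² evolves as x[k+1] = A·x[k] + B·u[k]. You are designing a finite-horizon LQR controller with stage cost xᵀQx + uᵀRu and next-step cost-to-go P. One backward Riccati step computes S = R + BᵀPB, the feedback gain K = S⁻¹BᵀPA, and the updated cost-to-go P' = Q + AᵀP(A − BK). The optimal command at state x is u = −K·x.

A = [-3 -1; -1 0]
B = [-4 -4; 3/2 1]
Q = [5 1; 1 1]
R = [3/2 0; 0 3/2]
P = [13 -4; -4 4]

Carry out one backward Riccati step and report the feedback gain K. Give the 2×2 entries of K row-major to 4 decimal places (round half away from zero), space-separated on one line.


-0.3034 0.0165 0.9167 0.2110

BᵀP = [-58.0000 22.0000; -56.0000 20.0000]
S = R + BᵀPB = [3/2 0; 0 3/2] + [265.0000 254.0000; 254.0000 244.0000] = [266.5000 254.0000; 254.0000 245.5000]
BᵀPA = [152.0000 58.0000; 148.0000 56.0000]
K = S⁻¹·BᵀPA = [-0.3034 0.0165; 0.9167 0.2110]
A−BK = [-0.5466 -0.0899; -1.4617 -0.2358]
AᵀP(A−BK) = [7.4369 1.2589; 1.2589 0.2251]
P' = Q + AᵀP(A−BK) = [12.4369 2.2589; 2.2589 1.2251]
tr(P') = 13.6620


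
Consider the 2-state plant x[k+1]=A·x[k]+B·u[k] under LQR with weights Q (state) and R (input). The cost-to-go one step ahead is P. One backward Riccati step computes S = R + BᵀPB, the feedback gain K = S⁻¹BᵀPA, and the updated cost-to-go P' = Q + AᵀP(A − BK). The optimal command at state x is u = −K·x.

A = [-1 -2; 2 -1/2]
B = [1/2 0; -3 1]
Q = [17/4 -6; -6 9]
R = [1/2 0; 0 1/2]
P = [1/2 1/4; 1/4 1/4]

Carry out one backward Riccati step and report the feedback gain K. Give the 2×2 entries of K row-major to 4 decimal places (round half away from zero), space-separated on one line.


BᵀP = [-0.5000 -0.6250; 0.2500 0.2500]
S = R + BᵀPB = [1/2 0; 0 1/2] + [1.6250 -0.6250; -0.6250 0.2500] = [2.1250 -0.6250; -0.6250 0.7500]
BᵀPA = [-0.7500 1.3125; 0.2500 -0.6250]
K = S⁻¹·BᵀPA = [-0.3377 0.4935; 0.0519 -0.4221]
A−BK = [-0.8312 -2.2468; 0.9351 1.4026]
AᵀP(A−BK) = [0.2338 0.3506; 0.3506 1.6510]
P' = Q + AᵀP(A−BK) = [4.4838 -5.6494; -5.6494 10.6510]
tr(P') = 15.1347

-0.3377 0.4935 0.0519 -0.4221


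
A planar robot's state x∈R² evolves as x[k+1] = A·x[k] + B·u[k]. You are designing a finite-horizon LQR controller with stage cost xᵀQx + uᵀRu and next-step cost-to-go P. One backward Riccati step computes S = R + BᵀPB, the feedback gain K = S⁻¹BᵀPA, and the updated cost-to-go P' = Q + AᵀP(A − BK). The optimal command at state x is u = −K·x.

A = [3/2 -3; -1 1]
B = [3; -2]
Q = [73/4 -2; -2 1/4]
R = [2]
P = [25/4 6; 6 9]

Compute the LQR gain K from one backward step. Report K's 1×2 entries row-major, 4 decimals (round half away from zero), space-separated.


0.4551 -0.9101

BᵀP = [6.7500 0.0000]
S = R + BᵀPB = [2] + [20.2500] = [22.2500]
BᵀPA = [10.1250 -20.2500]
K = S⁻¹·BᵀPA = [0.4551 -0.9101]
A−BK = [0.1348 -0.2697; -0.0899 -0.8202]
AᵀP(A−BK) = [0.4551 -0.9101; -0.9101 10.8202]
P' = Q + AᵀP(A−BK) = [18.7051 -2.9101; -2.9101 11.0702]
tr(P') = 29.7753


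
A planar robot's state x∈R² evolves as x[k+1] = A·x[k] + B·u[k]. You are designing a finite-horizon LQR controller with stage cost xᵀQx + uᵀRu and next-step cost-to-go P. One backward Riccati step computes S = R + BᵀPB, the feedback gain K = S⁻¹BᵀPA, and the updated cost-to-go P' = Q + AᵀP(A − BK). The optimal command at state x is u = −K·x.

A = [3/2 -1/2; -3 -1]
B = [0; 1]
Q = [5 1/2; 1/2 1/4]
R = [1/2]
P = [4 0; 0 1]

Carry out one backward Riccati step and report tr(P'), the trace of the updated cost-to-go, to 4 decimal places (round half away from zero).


BᵀP = [0.0000 1.0000]
S = R + BᵀPB = [1/2] + [1.0000] = [1.5000]
BᵀPA = [-3.0000 -1.0000]
K = S⁻¹·BᵀPA = [-2.0000 -0.6667]
A−BK = [1.5000 -0.5000; -1.0000 -0.3333]
AᵀP(A−BK) = [12.0000 -2.0000; -2.0000 1.3333]
P' = Q + AᵀP(A−BK) = [17.0000 -1.5000; -1.5000 1.5833]
tr(P') = 18.5833

18.5833


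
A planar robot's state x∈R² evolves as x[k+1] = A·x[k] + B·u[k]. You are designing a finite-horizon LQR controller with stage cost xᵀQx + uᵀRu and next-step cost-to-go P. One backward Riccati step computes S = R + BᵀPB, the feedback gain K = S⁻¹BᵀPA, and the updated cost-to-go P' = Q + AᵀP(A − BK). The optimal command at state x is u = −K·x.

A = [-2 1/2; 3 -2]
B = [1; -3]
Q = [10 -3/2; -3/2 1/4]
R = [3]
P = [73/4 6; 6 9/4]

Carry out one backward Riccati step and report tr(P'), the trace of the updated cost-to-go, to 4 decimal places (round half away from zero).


31.2074

BᵀP = [0.2500 -0.7500]
S = R + BᵀPB = [3] + [2.5000] = [5.5000]
BᵀPA = [-2.7500 1.6250]
K = S⁻¹·BᵀPA = [-0.5000 0.2955]
A−BK = [-1.5000 0.2045; 1.5000 -1.1136]
AᵀP(A−BK) = [19.8750 2.0625; 2.0625 1.0824]
P' = Q + AᵀP(A−BK) = [29.8750 0.5625; 0.5625 1.3324]
tr(P') = 31.2074
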